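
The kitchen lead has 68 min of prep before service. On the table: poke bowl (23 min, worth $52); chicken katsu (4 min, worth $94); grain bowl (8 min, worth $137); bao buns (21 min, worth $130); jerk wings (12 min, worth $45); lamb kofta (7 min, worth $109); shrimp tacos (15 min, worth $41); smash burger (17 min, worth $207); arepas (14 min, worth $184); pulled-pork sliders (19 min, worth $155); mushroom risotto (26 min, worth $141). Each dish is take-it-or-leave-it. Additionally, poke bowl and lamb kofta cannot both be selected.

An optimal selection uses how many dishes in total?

5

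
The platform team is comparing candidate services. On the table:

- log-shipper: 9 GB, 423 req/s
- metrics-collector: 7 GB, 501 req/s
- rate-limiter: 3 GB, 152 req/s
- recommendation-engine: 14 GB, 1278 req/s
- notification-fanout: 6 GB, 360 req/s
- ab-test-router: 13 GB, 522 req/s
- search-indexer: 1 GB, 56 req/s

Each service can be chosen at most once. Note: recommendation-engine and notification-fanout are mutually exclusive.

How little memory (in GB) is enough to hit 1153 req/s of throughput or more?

Look for the lowest-memory combination reaching 1153.
recommendation-engine: 1278 throughput at 14 GB.
Below 14 GB the best achievable stays under 1153.

14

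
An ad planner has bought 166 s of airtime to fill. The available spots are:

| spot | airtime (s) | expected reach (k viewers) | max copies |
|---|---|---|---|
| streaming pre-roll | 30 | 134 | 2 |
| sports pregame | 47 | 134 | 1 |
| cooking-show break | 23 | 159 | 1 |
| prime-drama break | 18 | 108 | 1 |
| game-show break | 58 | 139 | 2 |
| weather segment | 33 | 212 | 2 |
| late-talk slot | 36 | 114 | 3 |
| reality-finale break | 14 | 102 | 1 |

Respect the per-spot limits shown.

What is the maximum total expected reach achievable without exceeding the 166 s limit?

Filling by ratio: streaming pre-roll + cooking-show break + prime-drama break + 2×weather segment + reality-finale break for 927, with 15 s left unused.
Replace prime-drama break with streaming pre-roll: the trade gains 26 net, giving 953 at 163 s.
Every other selection either busts 166 s or exceeds an availability limit or fails to beat 953.

953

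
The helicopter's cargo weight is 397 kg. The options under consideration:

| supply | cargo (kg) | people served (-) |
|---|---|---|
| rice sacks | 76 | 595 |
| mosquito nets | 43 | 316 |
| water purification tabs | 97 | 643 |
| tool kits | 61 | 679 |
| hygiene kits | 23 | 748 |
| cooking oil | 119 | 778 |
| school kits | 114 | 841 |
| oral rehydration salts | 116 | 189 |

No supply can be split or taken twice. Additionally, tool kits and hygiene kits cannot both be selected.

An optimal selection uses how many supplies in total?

5

Best achievable people served is 3326.
One optimal bundle: mosquito nets + water purification tabs + hygiene kits + cooking oil + school kits (396 kg).
Every optimal selection uses 5 supplies.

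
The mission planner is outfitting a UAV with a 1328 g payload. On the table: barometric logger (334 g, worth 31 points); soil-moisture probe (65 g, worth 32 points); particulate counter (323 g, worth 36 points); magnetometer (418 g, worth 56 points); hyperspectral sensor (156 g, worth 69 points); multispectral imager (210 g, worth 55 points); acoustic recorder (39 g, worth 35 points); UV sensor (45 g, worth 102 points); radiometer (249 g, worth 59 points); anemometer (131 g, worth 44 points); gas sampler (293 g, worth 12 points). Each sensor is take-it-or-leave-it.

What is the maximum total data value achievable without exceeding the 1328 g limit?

The ratio ordering already packs tightly: soil-moisture probe + magnetometer + hyperspectral sensor + multispectral imager + acoustic recorder + UV sensor + radiometer + anemometer, 1313 g, 452.
No other feasible combination exceeds 452.

452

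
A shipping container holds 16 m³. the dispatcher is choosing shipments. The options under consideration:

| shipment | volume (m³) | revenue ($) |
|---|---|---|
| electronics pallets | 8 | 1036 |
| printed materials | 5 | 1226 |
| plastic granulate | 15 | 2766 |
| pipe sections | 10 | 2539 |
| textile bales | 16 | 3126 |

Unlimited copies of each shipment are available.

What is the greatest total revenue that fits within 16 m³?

Ranking by ratio (revenue/m³): pipe sections 253.90, printed materials 245.20, textile bales 195.38, plastic granulate 184.40.
Best packing: printed materials + pipe sections — 15 m³, 3765 total.

3765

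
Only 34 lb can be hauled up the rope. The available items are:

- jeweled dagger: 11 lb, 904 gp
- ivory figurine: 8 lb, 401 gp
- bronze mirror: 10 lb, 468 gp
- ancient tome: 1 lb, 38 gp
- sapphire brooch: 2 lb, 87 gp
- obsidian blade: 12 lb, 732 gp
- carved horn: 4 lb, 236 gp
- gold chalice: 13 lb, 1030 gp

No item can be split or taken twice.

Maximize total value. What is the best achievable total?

2422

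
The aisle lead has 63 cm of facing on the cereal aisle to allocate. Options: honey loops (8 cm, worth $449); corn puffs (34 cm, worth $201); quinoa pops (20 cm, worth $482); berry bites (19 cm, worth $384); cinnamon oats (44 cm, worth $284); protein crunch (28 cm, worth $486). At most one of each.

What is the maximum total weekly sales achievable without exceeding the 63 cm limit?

Filling by ratio: honey loops + quinoa pops + berry bites for 1315, with 16 cm left unused.
The 19 cm tied up in berry bites is better spent on protein crunch — total rises to 1417 (56 cm).
Runner-up honey loops + berry bites + protein crunch tops out at 1319.

1417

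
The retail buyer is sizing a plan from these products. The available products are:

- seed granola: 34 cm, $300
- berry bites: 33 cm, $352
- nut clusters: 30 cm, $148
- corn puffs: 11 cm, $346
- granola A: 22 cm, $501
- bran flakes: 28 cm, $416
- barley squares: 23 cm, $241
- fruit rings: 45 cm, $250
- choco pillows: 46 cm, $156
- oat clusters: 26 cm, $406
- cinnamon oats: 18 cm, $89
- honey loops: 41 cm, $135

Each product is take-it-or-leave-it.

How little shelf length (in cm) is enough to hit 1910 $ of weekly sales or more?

Need the lightest bundle worth ≥ 1910.
corn puffs + granola A + bran flakes + barley squares + oat clusters: 1910 weekly sales at 110 cm.
No combination under 110 cm hits 1910.

110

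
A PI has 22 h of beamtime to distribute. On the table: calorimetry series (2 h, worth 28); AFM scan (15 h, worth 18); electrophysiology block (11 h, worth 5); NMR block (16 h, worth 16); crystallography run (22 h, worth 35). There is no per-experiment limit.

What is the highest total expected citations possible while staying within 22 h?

The ratio ordering already packs tightly: 11×calorimetry series, 22 h, 308.
No other feasible combination exceeds 308.

308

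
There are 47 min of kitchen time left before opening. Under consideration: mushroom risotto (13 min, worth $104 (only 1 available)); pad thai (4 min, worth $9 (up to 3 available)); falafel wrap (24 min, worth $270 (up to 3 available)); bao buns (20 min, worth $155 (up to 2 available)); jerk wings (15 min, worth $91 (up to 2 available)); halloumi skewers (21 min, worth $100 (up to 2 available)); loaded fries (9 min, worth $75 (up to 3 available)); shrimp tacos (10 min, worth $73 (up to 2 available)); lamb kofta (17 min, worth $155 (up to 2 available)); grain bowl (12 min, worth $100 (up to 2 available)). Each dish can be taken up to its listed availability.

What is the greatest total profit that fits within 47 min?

Density check — falafel wrap 11.25, lamb kofta 9.12, loaded fries 8.33 are the best per min.
Taking the top-ratio dishes first gives pad thai + falafel wrap + lamb kofta for 434 (45 min).
Dropping pad thai and lamb kofta frees 21 min; slotting in mushroom risotto + loaded fries (22 min) lifts the total to 449 at 46 min.
No other feasible combination exceeds 449.

449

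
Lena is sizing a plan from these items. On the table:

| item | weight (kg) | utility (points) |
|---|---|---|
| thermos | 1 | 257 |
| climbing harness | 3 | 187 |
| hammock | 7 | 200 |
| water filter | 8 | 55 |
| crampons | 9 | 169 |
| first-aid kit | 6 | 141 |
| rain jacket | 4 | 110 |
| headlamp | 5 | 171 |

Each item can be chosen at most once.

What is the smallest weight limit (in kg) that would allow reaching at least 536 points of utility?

Minimise kg subject to total utility ≥ 536.
Taking thermos + climbing harness + rain jacket gives 554 (≥ 536) for 8 kg.
No combination under 8 kg hits 536.

8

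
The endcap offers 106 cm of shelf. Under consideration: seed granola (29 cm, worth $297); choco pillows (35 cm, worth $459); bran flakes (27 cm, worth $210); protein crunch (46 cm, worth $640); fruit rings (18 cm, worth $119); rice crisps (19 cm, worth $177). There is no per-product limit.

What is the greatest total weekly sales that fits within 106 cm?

1377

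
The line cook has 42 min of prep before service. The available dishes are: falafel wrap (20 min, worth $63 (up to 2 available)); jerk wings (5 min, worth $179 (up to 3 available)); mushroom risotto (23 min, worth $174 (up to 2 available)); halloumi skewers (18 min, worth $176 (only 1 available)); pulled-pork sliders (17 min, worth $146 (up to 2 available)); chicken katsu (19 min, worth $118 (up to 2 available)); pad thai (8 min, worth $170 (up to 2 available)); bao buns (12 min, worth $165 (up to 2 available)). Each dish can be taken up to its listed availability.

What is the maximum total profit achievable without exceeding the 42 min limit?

883

Ranking by ratio (profit/min): jerk wings 35.80, pad thai 21.25, bao buns 13.75, halloumi skewers 9.78.
The ratio heuristic lands on 3×jerk wings + 2×pad thai (877) but leaves 11 min idle.
The 8 min tied up in pad thai is better spent on halloumi skewers — total rises to 883 (41 min).
That's the maximum — no swap from here does better than 883.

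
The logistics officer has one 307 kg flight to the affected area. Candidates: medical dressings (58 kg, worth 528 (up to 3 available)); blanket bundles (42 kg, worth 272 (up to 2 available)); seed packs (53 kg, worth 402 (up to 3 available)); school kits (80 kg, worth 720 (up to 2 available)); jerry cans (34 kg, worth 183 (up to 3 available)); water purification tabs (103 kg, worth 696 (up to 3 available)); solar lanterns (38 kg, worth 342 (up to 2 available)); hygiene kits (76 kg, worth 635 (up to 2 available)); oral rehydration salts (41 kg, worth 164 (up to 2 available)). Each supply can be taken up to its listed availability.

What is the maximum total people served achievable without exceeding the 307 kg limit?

2706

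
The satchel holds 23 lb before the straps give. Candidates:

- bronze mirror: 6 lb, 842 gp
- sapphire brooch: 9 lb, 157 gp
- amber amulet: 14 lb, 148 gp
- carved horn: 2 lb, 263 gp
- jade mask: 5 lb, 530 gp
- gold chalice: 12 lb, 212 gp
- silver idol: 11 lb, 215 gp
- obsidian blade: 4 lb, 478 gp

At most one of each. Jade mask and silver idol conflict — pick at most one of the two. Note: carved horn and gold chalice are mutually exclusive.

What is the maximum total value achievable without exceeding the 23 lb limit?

Bronze mirror + carved horn + jade mask + obsidian blade uses 17 of the 23 lb and totals 2113.
An exhaustive check of the 256 subsets confirms 2113.

2113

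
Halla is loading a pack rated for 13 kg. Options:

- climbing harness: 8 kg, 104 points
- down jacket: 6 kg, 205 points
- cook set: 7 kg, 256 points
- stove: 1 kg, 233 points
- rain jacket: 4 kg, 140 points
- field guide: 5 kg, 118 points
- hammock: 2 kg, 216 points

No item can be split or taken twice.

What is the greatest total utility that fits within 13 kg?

794

By utility per kg: stove 233.00, hammock 108.00, cook set 36.57, rain jacket 35.00 lead.
Filling by ratio: cook set + stove + hammock for 705, with 3 kg left unused.
Dropping cook set frees 7 kg; slotting in down jacket + rain jacket (10 kg) lifts the total to 794 at 13 kg.
The closest alternative, stove + rain jacket + field guide + hammock, reaches only 707.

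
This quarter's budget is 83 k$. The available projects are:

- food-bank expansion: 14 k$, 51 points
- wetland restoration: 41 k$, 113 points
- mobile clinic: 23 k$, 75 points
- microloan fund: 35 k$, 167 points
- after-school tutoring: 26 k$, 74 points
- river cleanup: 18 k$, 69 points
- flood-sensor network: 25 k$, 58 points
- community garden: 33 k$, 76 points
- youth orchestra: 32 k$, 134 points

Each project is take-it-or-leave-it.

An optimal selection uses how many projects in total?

Optimal total is 352.
food-bank expansion + microloan fund + youth orchestra hits 352 at 81 k$.
Any selection reaching 352 contains exactly 3 projects.

3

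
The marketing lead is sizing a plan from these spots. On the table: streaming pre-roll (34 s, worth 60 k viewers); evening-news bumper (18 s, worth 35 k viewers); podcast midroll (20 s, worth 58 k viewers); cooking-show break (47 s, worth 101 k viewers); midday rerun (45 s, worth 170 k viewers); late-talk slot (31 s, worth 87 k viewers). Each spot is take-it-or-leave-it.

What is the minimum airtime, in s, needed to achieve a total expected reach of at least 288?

Minimise s subject to total expected reach ≥ 288.
Taking evening-news bumper + midday rerun + late-talk slot gives 292 (≥ 288) for 94 s.
No combination under 94 s hits 288.

94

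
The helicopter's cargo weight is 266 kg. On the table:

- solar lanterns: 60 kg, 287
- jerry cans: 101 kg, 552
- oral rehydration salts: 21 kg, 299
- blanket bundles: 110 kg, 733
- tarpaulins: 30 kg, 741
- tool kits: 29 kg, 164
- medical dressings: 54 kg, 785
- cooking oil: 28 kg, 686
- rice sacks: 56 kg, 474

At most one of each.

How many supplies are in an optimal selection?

Optimal total is 3272.
solar lanterns + oral rehydration salts + tarpaulins + medical dressings + cooking oil + rice sacks hits 3272 at 249 kg.
Every optimal selection uses 6 supplies.

6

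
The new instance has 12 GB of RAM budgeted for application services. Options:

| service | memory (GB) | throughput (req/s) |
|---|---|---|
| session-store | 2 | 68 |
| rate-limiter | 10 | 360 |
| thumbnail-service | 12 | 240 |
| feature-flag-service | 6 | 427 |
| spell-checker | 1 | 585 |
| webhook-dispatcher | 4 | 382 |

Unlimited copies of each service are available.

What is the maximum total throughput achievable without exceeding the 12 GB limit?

Density check — spell-checker 585.00, webhook-dispatcher 95.50, feature-flag-service 71.17 are the best per GB.
12×spell-checker uses 12 of the 12 GB and totals 7020.

7020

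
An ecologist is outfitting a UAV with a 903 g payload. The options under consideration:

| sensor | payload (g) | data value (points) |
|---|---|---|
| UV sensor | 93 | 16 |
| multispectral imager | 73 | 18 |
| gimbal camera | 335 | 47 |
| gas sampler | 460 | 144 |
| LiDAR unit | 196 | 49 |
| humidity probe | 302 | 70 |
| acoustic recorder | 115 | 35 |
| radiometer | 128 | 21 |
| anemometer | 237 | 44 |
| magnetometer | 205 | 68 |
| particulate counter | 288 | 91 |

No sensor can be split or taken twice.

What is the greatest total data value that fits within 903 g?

Taking the top-ratio sensors first gives multispectral imager + LiDAR unit + acoustic recorder + magnetometer + particulate counter for 261 (877 g).
The 474 g tied up in multispectral imager and LiDAR unit and magnetometer is better spent on gas sampler — total rises to 270 (863 g).
Runner-up multispectral imager + gas sampler + acoustic recorder + magnetometer tops out at 265.

270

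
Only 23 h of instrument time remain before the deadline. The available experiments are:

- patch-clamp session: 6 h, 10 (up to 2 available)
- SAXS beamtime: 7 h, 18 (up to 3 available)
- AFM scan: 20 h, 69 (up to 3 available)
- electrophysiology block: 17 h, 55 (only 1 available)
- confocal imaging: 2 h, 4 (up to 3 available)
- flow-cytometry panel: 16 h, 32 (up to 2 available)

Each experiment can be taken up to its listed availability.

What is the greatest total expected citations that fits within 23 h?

Density check — AFM scan 3.45, electrophysiology block 3.24, SAXS beamtime 2.57, confocal imaging 2.00 are the best per h.
The ratio ordering already packs tightly: AFM scan + confocal imaging, 22 h, 73.
No other feasible combination exceeds 73.

73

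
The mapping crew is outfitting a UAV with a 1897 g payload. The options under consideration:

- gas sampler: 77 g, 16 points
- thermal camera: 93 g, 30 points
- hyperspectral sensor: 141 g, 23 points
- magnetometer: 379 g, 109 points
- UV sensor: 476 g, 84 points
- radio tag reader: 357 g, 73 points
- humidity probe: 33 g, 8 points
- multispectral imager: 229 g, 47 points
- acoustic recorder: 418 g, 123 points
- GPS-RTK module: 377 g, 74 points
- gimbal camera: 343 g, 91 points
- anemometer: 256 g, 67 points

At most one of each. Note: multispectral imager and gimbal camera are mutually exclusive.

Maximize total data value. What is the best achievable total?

501

By data value per g: thermal camera 0.32, acoustic recorder 0.29, magnetometer 0.29, gimbal camera 0.27 lead.
Thermal camera + magnetometer + radio tag reader + humidity probe + acoustic recorder + gimbal camera + anemometer uses 1879 of the 1897 g and totals 501.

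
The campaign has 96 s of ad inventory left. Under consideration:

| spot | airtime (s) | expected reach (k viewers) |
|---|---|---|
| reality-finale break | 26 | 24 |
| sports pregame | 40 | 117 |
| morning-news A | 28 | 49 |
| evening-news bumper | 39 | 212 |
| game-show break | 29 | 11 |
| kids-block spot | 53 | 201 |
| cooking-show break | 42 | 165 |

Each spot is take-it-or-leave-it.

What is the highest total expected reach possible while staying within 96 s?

413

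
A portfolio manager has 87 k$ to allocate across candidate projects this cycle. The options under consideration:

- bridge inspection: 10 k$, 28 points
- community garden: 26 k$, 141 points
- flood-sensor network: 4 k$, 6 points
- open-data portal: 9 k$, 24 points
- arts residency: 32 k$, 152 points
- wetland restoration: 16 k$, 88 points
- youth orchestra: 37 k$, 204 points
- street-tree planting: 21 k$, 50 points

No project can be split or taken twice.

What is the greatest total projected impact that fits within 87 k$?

The ratio heuristic lands on community garden + flood-sensor network + wetland restoration + youth orchestra (439) but leaves 4 k$ idle.
Dropping community garden and flood-sensor network frees 30 k$; slotting in arts residency (32 k$) lifts the total to 444 at 85 k$.
The closest alternative, community garden + flood-sensor network + wetland restoration + youth orchestra, reaches only 439.

444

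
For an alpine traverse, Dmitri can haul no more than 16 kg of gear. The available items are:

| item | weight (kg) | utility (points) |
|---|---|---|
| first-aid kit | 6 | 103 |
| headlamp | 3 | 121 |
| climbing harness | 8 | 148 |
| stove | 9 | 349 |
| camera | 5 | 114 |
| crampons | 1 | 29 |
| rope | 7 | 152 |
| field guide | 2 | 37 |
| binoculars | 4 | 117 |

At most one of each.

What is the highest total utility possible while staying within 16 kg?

By utility per kg: headlamp 40.33, stove 38.78, binoculars 29.25 lead.
The ratio ordering already packs tightly: headlamp + stove + binoculars, 16 kg, 587.
The closest alternative, headlamp + stove + crampons + field guide, reaches only 536.

587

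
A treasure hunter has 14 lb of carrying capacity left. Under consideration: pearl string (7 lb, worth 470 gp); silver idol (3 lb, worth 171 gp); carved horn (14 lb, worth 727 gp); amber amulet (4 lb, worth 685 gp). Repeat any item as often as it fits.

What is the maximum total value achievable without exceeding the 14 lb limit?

2055

Density check — amber amulet 171.25, pearl string 67.14, silver idol 57.00 are the best per lb.
The ratio ordering already packs tightly: 3×amber amulet, 12 lb, 2055.
Every other selection either busts 14 lb or fails to beat 2055.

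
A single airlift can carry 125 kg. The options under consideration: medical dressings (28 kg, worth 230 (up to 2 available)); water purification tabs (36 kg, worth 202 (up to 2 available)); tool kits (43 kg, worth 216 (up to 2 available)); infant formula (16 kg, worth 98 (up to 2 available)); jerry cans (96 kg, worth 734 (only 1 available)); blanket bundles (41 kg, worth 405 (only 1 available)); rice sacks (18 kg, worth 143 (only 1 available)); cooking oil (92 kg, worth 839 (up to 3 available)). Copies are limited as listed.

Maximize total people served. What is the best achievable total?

1069

Greedy by ratio would take 2×medical dressings + blanket bundles + rice sacks: 115 kg used, total 1008.
Replace medical dressings and blanket bundles and rice sacks with cooking oil: the trade gains 61 net, giving 1069 at 120 kg.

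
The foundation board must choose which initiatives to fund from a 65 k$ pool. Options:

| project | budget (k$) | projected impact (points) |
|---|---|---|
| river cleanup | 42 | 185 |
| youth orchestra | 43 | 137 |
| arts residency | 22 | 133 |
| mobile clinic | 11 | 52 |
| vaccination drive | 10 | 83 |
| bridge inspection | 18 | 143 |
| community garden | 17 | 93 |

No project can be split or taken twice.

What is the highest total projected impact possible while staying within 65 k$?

411

Density check — vaccination drive 8.30, bridge inspection 7.94, arts residency 6.05 are the best per k$.
Taking arts residency + mobile clinic + vaccination drive + bridge inspection: 61 k$ used, 411 in projected impact.
Next best is mobile clinic + vaccination drive + bridge inspection + community garden at 371 (56 k$) — short by 40.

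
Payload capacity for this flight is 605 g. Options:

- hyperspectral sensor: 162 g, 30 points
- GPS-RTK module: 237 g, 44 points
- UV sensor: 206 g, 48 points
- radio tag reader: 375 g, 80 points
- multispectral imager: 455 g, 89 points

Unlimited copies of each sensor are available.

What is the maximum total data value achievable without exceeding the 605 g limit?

By data value per g: UV sensor 0.23, radio tag reader 0.21, multispectral imager 0.20 lead.
A density-first pass picks hyperspectral sensor + 2×UV sensor — 126 at 574 g.
Replace hyperspectral sensor and UV sensor with radio tag reader: the trade gains 2 net, giving 128 at 581 g.

128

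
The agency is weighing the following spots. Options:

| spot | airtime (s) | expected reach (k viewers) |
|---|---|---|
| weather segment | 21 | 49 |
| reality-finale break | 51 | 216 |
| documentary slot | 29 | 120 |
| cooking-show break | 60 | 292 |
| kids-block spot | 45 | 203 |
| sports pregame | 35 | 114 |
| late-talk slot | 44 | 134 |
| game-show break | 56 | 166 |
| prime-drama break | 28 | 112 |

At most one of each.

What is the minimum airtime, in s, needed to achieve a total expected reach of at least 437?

105

Minimise s subject to total expected reach ≥ 437.
cooking-show break + kids-block spot reaches 495 using 105 s.
Any bundle with less than 105 s falls short of 437.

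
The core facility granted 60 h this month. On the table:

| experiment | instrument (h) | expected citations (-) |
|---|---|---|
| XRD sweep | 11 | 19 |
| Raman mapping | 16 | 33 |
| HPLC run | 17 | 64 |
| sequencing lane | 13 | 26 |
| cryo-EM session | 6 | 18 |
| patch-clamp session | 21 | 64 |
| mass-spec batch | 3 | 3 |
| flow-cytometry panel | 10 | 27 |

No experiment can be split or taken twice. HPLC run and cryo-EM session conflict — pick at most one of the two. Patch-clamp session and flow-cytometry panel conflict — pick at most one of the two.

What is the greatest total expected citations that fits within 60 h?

164

Raman mapping + HPLC run + patch-clamp session + mass-spec batch uses 57 of the 60 h and totals 164.
The spare 3 h is too small for any remaining experiment, and no feasible exchange beats 164.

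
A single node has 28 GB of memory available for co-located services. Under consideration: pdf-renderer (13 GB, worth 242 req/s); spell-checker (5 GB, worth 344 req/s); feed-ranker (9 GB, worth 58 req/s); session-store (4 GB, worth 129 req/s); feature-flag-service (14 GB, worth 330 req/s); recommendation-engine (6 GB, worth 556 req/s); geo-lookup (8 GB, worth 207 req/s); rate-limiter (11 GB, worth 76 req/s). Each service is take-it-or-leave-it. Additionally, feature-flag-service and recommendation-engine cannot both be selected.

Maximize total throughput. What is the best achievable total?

1271

Ranking by ratio (throughput/GB): recommendation-engine 92.67, spell-checker 68.80, session-store 32.25, geo-lookup 25.88.
The ratio heuristic lands on spell-checker + session-store + recommendation-engine + geo-lookup (1236) but leaves 5 GB idle.
Replace geo-lookup with pdf-renderer: the trade gains 35 net, giving 1271 at 28 GB.
That's the maximum — no feasible swap from here does better than 1271.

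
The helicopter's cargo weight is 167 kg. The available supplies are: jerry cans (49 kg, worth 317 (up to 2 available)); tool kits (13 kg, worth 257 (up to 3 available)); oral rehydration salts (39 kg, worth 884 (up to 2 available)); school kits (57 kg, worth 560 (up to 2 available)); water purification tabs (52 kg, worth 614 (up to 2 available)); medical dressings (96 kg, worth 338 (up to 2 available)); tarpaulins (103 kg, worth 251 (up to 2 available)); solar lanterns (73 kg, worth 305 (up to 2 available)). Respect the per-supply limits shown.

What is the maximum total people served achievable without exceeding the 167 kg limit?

Filling by ratio: jerry cans + 3×tool kits + 2×oral rehydration salts for 2856, with 1 kg left unused.
Dropping jerry cans and tool kits frees 62 kg; slotting in water purification tabs (52 kg) lifts the total to 2896 at 156 kg.
Every other selection either busts 167 kg or exceeds an availability limit or fails to beat 2896.

2896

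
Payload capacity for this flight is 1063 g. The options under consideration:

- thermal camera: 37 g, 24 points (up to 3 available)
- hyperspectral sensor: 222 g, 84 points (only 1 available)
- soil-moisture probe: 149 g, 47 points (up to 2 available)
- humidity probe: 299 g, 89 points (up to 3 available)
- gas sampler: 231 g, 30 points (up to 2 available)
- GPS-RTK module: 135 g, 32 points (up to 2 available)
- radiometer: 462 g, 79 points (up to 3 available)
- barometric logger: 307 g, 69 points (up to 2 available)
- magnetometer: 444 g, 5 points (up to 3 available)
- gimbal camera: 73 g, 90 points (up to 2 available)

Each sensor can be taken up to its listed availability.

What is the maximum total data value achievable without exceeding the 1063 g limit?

504

By data value per g: gimbal camera 1.23, thermal camera 0.65, hyperspectral sensor 0.38, soil-moisture probe 0.32 lead.
Taking the top-ratio sensors first gives 3×thermal camera + hyperspectral sensor + 2×soil-moisture probe + 2×GPS-RTK module + 2×gimbal camera for 494 (1047 g).
Dropping soil-moisture probe and GPS-RTK module frees 284 g; slotting in humidity probe (299 g) lifts the total to 504 at 1062 g.
The spare 1 g is too small for any remaining sensor, and no exchange beats 504.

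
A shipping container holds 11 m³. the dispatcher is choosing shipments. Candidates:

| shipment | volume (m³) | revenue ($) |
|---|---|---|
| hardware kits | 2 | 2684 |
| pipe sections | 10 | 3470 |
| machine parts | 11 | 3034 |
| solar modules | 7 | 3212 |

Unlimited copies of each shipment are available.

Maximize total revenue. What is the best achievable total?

13420

Best packing: 5×hardware kits — 10 m³, 13420 total.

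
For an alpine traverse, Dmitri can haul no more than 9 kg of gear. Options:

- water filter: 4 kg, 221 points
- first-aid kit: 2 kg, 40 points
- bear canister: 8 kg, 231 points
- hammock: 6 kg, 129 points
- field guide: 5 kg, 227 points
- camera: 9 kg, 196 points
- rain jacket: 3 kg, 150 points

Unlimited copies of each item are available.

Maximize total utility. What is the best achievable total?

450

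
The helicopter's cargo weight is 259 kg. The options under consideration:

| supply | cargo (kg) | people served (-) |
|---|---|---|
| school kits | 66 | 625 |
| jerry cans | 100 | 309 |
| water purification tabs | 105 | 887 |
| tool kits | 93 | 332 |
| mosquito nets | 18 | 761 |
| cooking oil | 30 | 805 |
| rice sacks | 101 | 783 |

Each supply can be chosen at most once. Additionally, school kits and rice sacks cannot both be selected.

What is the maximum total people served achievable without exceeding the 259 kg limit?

3236

By people served per kg: mosquito nets 42.28, cooking oil 26.83, school kits 9.47 lead.
A density-first pass picks school kits + water purification tabs + mosquito nets + cooking oil — 3078 at 219 kg.
Dropping school kits frees 66 kg; slotting in rice sacks (101 kg) lifts the total to 3236 at 254 kg.
Next best is school kits + water purification tabs + mosquito nets + cooking oil at 3078 (219 kg) — short by 158.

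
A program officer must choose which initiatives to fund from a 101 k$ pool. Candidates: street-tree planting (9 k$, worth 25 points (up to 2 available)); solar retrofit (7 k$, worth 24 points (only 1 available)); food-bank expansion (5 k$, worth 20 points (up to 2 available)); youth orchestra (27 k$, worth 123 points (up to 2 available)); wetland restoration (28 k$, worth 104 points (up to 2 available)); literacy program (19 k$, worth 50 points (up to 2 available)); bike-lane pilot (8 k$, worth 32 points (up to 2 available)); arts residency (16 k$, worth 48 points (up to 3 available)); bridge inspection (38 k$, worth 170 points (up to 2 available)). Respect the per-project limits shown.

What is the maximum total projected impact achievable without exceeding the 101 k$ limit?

448

A density-first pass picks food-bank expansion + 2×youth orchestra + bridge inspection — 436 at 97 k$.
Dropping food-bank expansion frees 5 k$; slotting in bike-lane pilot (8 k$) lifts the total to 448 at 100 k$.
Every other selection either busts 101 k$ or exceeds an availability limit or fails to beat 448.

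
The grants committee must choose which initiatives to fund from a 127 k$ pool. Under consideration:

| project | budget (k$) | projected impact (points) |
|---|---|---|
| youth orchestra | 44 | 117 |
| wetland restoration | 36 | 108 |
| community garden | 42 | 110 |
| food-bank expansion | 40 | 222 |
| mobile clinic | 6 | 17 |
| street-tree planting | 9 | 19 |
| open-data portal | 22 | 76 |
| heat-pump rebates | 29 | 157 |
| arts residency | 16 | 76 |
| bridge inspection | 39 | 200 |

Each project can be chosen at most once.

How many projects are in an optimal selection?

Optimal total is 655.
For example food-bank expansion + heat-pump rebates + arts residency + bridge inspection achieves it, using 124 k$.
All optima have 4 projects.

4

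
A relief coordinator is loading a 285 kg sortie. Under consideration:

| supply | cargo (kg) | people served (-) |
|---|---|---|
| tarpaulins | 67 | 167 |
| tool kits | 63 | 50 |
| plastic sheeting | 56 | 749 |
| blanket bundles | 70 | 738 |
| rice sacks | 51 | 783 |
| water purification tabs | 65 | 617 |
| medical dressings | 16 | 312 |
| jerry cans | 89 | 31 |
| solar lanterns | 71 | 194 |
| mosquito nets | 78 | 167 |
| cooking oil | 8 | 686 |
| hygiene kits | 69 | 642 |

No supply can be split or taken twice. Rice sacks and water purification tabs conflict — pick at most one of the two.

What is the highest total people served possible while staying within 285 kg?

By people served per kg: cooking oil 85.75, medical dressings 19.50, rice sacks 15.35, plastic sheeting 13.38 lead.
Plastic sheeting + blanket bundles + rice sacks + medical dressings + cooking oil + hygiene kits uses 270 of the 285 kg and totals 3910.
Next best is plastic sheeting + blanket bundles + water purification tabs + medical dressings + cooking oil + hygiene kits at 3744 (284 kg) — short by 166.

3910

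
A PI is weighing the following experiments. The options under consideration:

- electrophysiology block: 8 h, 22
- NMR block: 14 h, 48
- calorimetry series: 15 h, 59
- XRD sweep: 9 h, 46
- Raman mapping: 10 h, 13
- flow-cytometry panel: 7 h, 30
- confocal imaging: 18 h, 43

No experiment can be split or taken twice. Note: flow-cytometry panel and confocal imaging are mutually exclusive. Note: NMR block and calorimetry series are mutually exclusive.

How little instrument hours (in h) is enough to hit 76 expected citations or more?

16

Look for the lowest-instrument combination reaching 76.
XRD sweep + flow-cytometry panel reaches 76 using 16 h.
Below 16 h the best achievable stays under 76.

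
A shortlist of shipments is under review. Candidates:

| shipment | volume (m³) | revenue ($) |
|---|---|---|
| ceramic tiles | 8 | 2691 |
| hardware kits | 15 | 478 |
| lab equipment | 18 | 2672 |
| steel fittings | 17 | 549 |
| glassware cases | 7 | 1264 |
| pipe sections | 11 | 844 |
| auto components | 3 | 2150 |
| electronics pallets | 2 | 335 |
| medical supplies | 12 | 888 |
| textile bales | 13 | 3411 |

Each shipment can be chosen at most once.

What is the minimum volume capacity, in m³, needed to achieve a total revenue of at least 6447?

23

Look for the lowest-volume combination reaching 6447.
Taking glassware cases + auto components + textile bales gives 6825 (≥ 6447) for 23 m³.
No combination under 23 m³ hits 6447.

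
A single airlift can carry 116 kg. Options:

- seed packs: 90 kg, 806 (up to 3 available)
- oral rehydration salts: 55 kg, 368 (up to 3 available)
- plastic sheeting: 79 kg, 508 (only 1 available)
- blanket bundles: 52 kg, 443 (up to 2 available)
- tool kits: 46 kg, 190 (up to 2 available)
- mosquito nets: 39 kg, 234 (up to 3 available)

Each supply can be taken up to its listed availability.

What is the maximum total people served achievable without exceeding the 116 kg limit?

Density check — seed packs 8.96, blanket bundles 8.52, oral rehydration salts 6.69 are the best per kg.
A density-first pass picks seed packs — 806 at 90 kg.
Replace seed packs with 2×blanket bundles: the trade gains 80 net, giving 886 at 104 kg.

886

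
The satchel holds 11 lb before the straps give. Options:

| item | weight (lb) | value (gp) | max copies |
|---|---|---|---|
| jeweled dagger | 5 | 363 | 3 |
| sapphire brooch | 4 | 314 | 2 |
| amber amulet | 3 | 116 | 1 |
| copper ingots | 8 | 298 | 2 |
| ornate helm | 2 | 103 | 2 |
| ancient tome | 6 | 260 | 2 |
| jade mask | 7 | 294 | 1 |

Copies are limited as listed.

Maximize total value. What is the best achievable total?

780

Taking the top-ratio items first gives 2×sapphire brooch + ornate helm for 731 (10 lb).
Replace sapphire brooch with jeweled dagger: the trade gains 49 net, giving 780 at 11 lb.
Every other selection either busts 11 lb or exceeds an availability limit or fails to beat 780.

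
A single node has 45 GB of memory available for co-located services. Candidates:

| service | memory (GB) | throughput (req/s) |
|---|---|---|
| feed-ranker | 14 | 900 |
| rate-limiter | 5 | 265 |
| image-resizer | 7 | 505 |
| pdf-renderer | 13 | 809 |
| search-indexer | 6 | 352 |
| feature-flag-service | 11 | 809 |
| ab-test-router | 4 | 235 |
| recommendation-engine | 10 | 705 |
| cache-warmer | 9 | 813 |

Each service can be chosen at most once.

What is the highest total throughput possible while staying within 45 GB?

Greedy by ratio would take image-resizer + feature-flag-service + ab-test-router + recommendation-engine + cache-warmer: 41 GB used, total 3067.
Dropping recommendation-engine frees 10 GB; slotting in feed-ranker (14 GB) lifts the total to 3262 at 45 GB.
Next best is feed-ranker + feature-flag-service + recommendation-engine + cache-warmer at 3227 (44 GB) — short by 35.

3262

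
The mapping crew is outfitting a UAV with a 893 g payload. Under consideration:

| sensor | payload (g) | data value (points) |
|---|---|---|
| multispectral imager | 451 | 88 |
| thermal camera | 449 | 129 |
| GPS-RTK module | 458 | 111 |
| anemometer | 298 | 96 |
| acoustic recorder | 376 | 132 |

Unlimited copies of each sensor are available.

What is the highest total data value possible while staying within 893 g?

264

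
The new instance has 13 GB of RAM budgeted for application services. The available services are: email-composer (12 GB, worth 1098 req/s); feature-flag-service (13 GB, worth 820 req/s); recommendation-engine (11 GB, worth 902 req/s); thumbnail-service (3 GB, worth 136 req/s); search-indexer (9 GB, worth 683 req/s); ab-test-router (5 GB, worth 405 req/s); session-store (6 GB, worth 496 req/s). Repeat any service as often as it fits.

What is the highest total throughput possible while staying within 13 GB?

Density check — email-composer 91.50, session-store 82.67, recommendation-engine 82.00, ab-test-router 81.00 are the best per GB.
The ratio ordering already packs tightly: email-composer, 12 GB, 1098.

1098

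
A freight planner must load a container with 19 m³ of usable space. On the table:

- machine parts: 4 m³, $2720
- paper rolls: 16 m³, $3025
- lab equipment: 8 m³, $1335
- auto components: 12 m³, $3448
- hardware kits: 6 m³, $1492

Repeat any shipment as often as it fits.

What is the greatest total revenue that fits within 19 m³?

4×machine parts uses 16 of the 19 m³ and totals 10880.
That's the maximum — no swap from here does better than 10880.

10880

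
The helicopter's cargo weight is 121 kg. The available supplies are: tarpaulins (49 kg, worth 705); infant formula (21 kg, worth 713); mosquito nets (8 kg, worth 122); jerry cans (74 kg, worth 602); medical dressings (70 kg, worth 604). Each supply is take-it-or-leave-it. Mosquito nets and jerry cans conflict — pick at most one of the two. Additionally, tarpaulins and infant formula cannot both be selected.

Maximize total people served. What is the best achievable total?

1439

Best packing: infant formula + mosquito nets + medical dressings — 99 kg, 1439 total.
Next best is infant formula + medical dressings at 1317 (91 kg) — short by 122.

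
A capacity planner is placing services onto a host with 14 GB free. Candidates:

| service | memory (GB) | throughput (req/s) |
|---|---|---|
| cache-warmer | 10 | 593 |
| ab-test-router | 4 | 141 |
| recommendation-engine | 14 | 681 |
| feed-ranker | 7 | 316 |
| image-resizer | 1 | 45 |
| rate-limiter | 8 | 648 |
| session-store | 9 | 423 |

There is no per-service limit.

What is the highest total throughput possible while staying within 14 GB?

By throughput per GB: rate-limiter 81.00, cache-warmer 59.30, recommendation-engine 48.64, session-store 47.00 lead.
Best packing: 6×image-resizer + rate-limiter — 14 GB, 918 total.
Nothing else within 14 GB beats 918.

918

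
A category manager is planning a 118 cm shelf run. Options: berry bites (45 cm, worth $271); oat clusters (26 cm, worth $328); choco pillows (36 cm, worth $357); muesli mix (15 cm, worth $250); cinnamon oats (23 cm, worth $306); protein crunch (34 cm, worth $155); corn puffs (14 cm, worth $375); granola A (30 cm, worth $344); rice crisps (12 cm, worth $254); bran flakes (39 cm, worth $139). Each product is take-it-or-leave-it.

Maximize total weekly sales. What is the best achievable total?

1658

Greedy by ratio would take oat clusters + muesli mix + cinnamon oats + corn puffs + rice crisps: 90 cm used, total 1513.
The 38 cm tied up in muesli mix and cinnamon oats is better spent on choco pillows + granola A — total rises to 1658 (118 cm).
Every other selection either busts 118 cm or fails to beat 1658.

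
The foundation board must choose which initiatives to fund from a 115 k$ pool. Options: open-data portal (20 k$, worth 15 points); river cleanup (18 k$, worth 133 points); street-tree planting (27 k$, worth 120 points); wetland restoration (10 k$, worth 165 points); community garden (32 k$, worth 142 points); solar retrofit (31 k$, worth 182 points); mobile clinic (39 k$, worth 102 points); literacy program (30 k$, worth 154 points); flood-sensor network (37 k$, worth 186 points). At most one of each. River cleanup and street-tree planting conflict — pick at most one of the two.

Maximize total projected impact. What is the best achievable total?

The ratio heuristic lands on open-data portal + river cleanup + wetland restoration + solar retrofit + literacy program (649) but leaves 6 k$ idle.
Dropping open-data portal and river cleanup frees 38 k$; slotting in flood-sensor network (37 k$) lifts the total to 687 at 108 k$.
Nothing else feasible within 115 k$ beats 687.

687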